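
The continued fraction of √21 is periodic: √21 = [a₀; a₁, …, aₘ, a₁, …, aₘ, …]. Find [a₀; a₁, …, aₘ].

[4; 1, 1, 2, 1, 1, 8]

a₀ = ⌊√21⌋ = 4.
With m₀=0, d₀=1 and mₖ₊₁ = dₖaₖ − mₖ, dₖ₊₁ = (n − mₖ₊₁²)/dₖ, aₖ₊₁ = ⌊(a₀+mₖ₊₁)/dₖ₊₁⌋:
  k=1: m=4, d=5, a=1
  k=2: m=1, d=4, a=1
  k=3: m=3, d=3, a=2
  k=4: m=3, d=4, a=1
  k=5: m=1, d=5, a=1
  k=6: m=4, d=1, a=8
d=1 and a=2a₀=8 at k=6, so the next step gives (m, d) = (4, 5) again — its k=1 value — and the period has length 6.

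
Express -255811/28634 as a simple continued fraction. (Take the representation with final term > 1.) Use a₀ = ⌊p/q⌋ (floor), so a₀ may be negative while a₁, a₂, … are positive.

[-9; 15, 9, 14, 1, 13]

-255811 = -9×28634 + 1895
28634 = 15×1895 + 209
1895 = 9×209 + 14
209 = 14×14 + 13
14 = 1×13 + 1
13 = 13×1 + 0  (stop)
So -255811/28634 = [-9; 15, 9, 14, 1, 13].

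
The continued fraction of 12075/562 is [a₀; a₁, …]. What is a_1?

2

12075 = 21·562 + 273   →  a_0 = 21
562 = 2·273 + 16   →  a_1 = 2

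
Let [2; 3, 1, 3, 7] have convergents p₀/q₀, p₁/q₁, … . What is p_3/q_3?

34/15

Using pₖ = aₖpₖ₋₁ + pₖ₋₂, qₖ = aₖqₖ₋₁ + qₖ₋₂ (with p₋₁=1, p₋₂=0, q₋₁=0, q₋₂=1):
  k=0: a=2, p=2, q=1
  k=1: a=3, p=7, q=3
  k=2: a=1, p=9, q=4
  k=3: a=3, p=34, q=15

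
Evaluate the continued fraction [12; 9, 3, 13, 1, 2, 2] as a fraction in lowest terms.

33307/2751

Using pₖ = aₖpₖ₋₁ + pₖ₋₂ and qₖ = aₖqₖ₋₁ + qₖ₋₂:
  k=0: a=12, p=12, q=1
  k=1: a=9, p=109, q=9
  k=2: a=3, p=339, q=28
  k=3: a=13, p=4516, q=373
  k=4: a=1, p=4855, q=401
  k=5: a=2, p=14226, q=1175
  k=6: a=2, p=33307, q=2751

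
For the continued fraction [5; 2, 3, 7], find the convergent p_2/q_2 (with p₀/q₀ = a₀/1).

Using pₖ = aₖpₖ₋₁ + pₖ₋₂, qₖ = aₖqₖ₋₁ + qₖ₋₂ (with p₋₁=1, p₋₂=0, q₋₁=0, q₋₂=1):
  k=0: a=5, p=5, q=1
  k=1: a=2, p=11, q=2
  k=2: a=3, p=38, q=7

38/7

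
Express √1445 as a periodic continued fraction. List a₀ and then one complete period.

[38; 76]

a₀ = ⌊√1445⌋ = 38.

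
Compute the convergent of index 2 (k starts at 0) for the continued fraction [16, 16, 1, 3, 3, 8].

273/17

Using pₖ = aₖpₖ₋₁ + pₖ₋₂, qₖ = aₖqₖ₋₁ + qₖ₋₂ (with p₋₁=1, p₋₂=0, q₋₁=0, q₋₂=1):
  k=0: a=16, p=16, q=1
  k=1: a=16, p=257, q=16
  k=2: a=1, p=273, q=17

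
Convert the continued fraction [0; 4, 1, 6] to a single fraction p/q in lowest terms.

7/34

Using pₖ = aₖpₖ₋₁ + pₖ₋₂ and qₖ = aₖqₖ₋₁ + qₖ₋₂:
  k=0: a=0, p=0, q=1
  k=1: a=4, p=1, q=4
  k=2: a=1, p=1, q=5
  k=3: a=6, p=7, q=34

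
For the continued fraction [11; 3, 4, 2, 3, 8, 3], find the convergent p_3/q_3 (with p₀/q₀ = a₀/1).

328/29

Using pₖ = aₖpₖ₋₁ + pₖ₋₂, qₖ = aₖqₖ₋₁ + qₖ₋₂ (with p₋₁=1, p₋₂=0, q₋₁=0, q₋₂=1):
  k=0: a=11, p=11, q=1
  k=1: a=3, p=34, q=3
  k=2: a=4, p=147, q=13
  k=3: a=2, p=328, q=29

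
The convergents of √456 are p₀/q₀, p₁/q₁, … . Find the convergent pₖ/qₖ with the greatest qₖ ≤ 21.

363/17

√456 = [21; 2, 1, 4, 1, 2, 42, …] (period length 6).
Convergents:
  p_0/q_0 = 21/1
  p_1/q_1 = 43/2
  p_2/q_2 = 64/3
  p_3/q_3 = 299/14
  p_4/q_4 = 363/17
  p_5/q_5 = 1025/48
q_4 = 17 ≤ 21 < 48 = q_5, so the answer is 363/17.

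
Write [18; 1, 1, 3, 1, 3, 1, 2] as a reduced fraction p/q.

Fold from the inside: start with 2/1.
  1 + 1/2 = 3/2
  3 + 2/3 = 11/3
  1 + 3/11 = 14/11
  3 + 11/14 = 53/14
  1 + 14/53 = 67/53
  1 + 53/67 = 120/67
  18 + 67/120 = 2227/120

2227/120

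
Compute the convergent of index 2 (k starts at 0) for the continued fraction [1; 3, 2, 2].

Using pₖ = aₖpₖ₋₁ + pₖ₋₂, qₖ = aₖqₖ₋₁ + qₖ₋₂ (with p₋₁=1, p₋₂=0, q₋₁=0, q₋₂=1):
  k=0: a=1, p=1, q=1
  k=1: a=3, p=4, q=3
  k=2: a=2, p=9, q=7

9/7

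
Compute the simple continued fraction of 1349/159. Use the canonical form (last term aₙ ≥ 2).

1349 = 8×159 + 77
159 = 2×77 + 5
77 = 15×5 + 2
5 = 2×2 + 1
2 = 2×1 + 0  (stop)
So 1349/159 = [8; 2, 15, 2, 2].

[8; 2, 15, 2, 2]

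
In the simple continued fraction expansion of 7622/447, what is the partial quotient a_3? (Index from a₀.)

7622 = 17·447 + 23   →  a_0 = 17
447 = 19·23 + 10   →  a_1 = 19
23 = 2·10 + 3   →  a_2 = 2
10 = 3·3 + 1   →  a_3 = 3

3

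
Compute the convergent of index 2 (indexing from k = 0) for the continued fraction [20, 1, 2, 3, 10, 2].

Using pₖ = aₖpₖ₋₁ + pₖ₋₂, qₖ = aₖqₖ₋₁ + qₖ₋₂ (with p₋₁=1, p₋₂=0, q₋₁=0, q₋₂=1):
  k=0: a=20, p=20, q=1
  k=1: a=1, p=21, q=1
  k=2: a=2, p=62, q=3

62/3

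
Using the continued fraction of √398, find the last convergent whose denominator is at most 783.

√398 = [19; 1, 18, 1, 38, …] (period length 4).
Convergents:
  p_0/q_0 = 19/1
  p_1/q_1 = 20/1
  p_2/q_2 = 379/19
  p_3/q_3 = 399/20
  p_4/q_4 = 15541/779
  p_5/q_5 = 15940/799
q_4 = 779 ≤ 783 < 799 = q_5, so the answer is 15541/779.

15541/779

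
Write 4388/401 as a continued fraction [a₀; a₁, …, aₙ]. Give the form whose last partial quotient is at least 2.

4388 = 10×401 + 378
401 = 1×378 + 23
378 = 16×23 + 10
23 = 2×10 + 3
10 = 3×3 + 1
3 = 3×1 + 0  (stop)
So 4388/401 = [10; 1, 16, 2, 3, 3].

[10; 1, 16, 2, 3, 3]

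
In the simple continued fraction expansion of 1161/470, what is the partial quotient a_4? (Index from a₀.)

8

1161 = 2·470 + 221   →  a_0 = 2
470 = 2·221 + 28   →  a_1 = 2
221 = 7·28 + 25   →  a_2 = 7
28 = 1·25 + 3   →  a_3 = 1
25 = 8·3 + 1   →  a_4 = 8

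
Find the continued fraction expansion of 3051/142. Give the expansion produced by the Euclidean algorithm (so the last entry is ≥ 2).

3051 = 21*142 + 69
142 = 2*69 + 4
69 = 17*4 + 1
4 = 4*1 + 0  (stop)
So 3051/142 = [21; 2, 17, 4].

[21; 2, 17, 4]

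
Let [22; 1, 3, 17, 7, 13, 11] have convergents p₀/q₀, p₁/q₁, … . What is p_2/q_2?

91/4

Using pₖ = aₖpₖ₋₁ + pₖ₋₂, qₖ = aₖqₖ₋₁ + qₖ₋₂ (with p₋₁=1, p₋₂=0, q₋₁=0, q₋₂=1):
  k=0: a=22, p=22, q=1
  k=1: a=1, p=23, q=1
  k=2: a=3, p=91, q=4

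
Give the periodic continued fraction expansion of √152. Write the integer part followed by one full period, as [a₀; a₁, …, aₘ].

a₀ = ⌊√152⌋ = 12.
With m₀=0, d₀=1 and mₖ₊₁ = dₖaₖ − mₖ, dₖ₊₁ = (n − mₖ₊₁²)/dₖ, aₖ₊₁ = ⌊(a₀+mₖ₊₁)/dₖ₊₁⌋:
  k=1: m=12, d=8, a=3
  k=2: m=12, d=1, a=24
d=1 and a=2a₀=24 at k=2, so the next step gives (m, d) = (12, 8) again — its k=1 value — and the period has length 2.

[12; 3, 24]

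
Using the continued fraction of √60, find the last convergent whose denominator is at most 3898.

28327/3657

√60 = [7; 1, 2, 1, 14, …] (period length 4).
Convergents:
  p_0/q_0 = 7/1
  p_1/q_1 = 8/1
  p_2/q_2 = 23/3
  p_3/q_3 = 31/4
  p_4/q_4 = 457/59
  p_5/q_5 = 488/63
  p_6/q_6 = 1433/185
  p_7/q_7 = 1921/248
  p_8/q_8 = 28327/3657
  p_9/q_9 = 30248/3905
q_8 = 3657 ≤ 3898 < 3905 = q_9, so the answer is 28327/3657.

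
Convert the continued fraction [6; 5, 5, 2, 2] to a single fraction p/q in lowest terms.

867/140

Using pₖ = aₖpₖ₋₁ + pₖ₋₂ and qₖ = aₖqₖ₋₁ + qₖ₋₂:
  k=0: a=6, p=6, q=1
  k=1: a=5, p=31, q=5
  k=2: a=5, p=161, q=26
  k=3: a=2, p=353, q=57
  k=4: a=2, p=867, q=140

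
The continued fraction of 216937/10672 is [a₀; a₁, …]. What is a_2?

216937 = 20·10672 + 3497   →  a_0 = 20
10672 = 3·3497 + 181   →  a_1 = 3
3497 = 19·181 + 58   →  a_2 = 19

19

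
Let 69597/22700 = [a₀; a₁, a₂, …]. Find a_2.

69597 = 3·22700 + 1497   →  a_0 = 3
22700 = 15·1497 + 245   →  a_1 = 15
1497 = 6·245 + 27   →  a_2 = 6

6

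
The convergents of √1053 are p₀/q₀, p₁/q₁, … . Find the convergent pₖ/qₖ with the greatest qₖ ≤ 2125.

√1053 = [32; 2, 4, 2, 64, …] (period length 4).
Convergents:
  p_0/q_0 = 32/1
  p_1/q_1 = 65/2
  p_2/q_2 = 292/9
  p_3/q_3 = 649/20
  p_4/q_4 = 41828/1289
  p_5/q_5 = 84305/2598
q_4 = 1289 ≤ 2125 < 2598 = q_5, so the answer is 41828/1289.

41828/1289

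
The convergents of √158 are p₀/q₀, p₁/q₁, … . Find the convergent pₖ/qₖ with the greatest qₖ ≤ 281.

√158 = [12; 1, 1, 3, 12, 3, 1, 1, 24, …] (period length 8).
Convergents:
  p_0/q_0 = 12/1
  p_1/q_1 = 13/1
  p_2/q_2 = 25/2
  p_3/q_3 = 88/7
  p_4/q_4 = 1081/86
  p_5/q_5 = 3331/265
  p_6/q_6 = 4412/351
q_5 = 265 ≤ 281 < 351 = q_6, so the answer is 3331/265.

3331/265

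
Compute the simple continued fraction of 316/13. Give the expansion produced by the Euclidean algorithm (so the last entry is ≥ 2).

316 = 24×13 + 4
13 = 3×4 + 1
4 = 4×1 + 0  (stop)
So 316/13 = [24; 3, 4].

[24; 3, 4]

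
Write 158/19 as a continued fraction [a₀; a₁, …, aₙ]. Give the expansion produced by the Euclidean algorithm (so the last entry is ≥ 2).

158 = 8*19 + 6
19 = 3*6 + 1
6 = 6*1 + 0  (stop)
So 158/19 = [8; 3, 6].

[8; 3, 6]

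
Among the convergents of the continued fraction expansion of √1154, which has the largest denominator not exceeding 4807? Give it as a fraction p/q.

√1154 = [33; 1, 32, 1, 66, …] (period length 4).
Convergents:
  p_0/q_0 = 33/1
  p_1/q_1 = 34/1
  p_2/q_2 = 1121/33
  p_3/q_3 = 1155/34
  p_4/q_4 = 77351/2277
  p_5/q_5 = 78506/2311
  p_6/q_6 = 2589543/76229
q_5 = 2311 ≤ 4807 < 76229 = q_6, so the answer is 78506/2311.

78506/2311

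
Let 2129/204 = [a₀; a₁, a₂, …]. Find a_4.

2129 = 10·204 + 89   →  a_0 = 10
204 = 2·89 + 26   →  a_1 = 2
89 = 3·26 + 11   →  a_2 = 3
26 = 2·11 + 4   →  a_3 = 2
11 = 2·4 + 3   →  a_4 = 2

2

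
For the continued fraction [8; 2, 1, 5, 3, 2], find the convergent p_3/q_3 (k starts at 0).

Using pₖ = aₖpₖ₋₁ + pₖ₋₂, qₖ = aₖqₖ₋₁ + qₖ₋₂ (with p₋₁=1, p₋₂=0, q₋₁=0, q₋₂=1):
  k=0: a=8, p=8, q=1
  k=1: a=2, p=17, q=2
  k=2: a=1, p=25, q=3
  k=3: a=5, p=142, q=17

142/17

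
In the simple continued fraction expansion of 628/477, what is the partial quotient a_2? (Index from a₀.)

628 = 1·477 + 151   →  a_0 = 1
477 = 3·151 + 24   →  a_1 = 3
151 = 6·24 + 7   →  a_2 = 6

6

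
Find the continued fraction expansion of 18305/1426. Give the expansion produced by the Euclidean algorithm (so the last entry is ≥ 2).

[12; 1, 5, 8, 3, 9]

18305 = 12*1426 + 1193
1426 = 1*1193 + 233
1193 = 5*233 + 28
233 = 8*28 + 9
28 = 3*9 + 1
9 = 9*1 + 0  (stop)
So 18305/1426 = [12; 1, 5, 8, 3, 9].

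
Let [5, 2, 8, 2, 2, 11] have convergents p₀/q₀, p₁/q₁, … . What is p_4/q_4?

487/89

Using pₖ = aₖpₖ₋₁ + pₖ₋₂, qₖ = aₖqₖ₋₁ + qₖ₋₂ (with p₋₁=1, p₋₂=0, q₋₁=0, q₋₂=1):
  k=0: a=5, p=5, q=1
  k=1: a=2, p=11, q=2
  k=2: a=8, p=93, q=17
  k=3: a=2, p=197, q=36
  k=4: a=2, p=487, q=89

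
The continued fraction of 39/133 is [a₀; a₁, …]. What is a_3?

39 = 0·133 + 39   →  a_0 = 0
133 = 3·39 + 16   →  a_1 = 3
39 = 2·16 + 7   →  a_2 = 2
16 = 2·7 + 2   →  a_3 = 2

2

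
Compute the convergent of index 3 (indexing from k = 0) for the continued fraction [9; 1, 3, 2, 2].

Using pₖ = aₖpₖ₋₁ + pₖ₋₂, qₖ = aₖqₖ₋₁ + qₖ₋₂ (with p₋₁=1, p₋₂=0, q₋₁=0, q₋₂=1):
  k=0: a=9, p=9, q=1
  k=1: a=1, p=10, q=1
  k=2: a=3, p=39, q=4
  k=3: a=2, p=88, q=9

88/9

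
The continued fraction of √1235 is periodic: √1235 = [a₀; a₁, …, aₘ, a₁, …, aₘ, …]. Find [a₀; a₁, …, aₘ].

[35; 7, 70]

a₀ = ⌊√1235⌋ = 35.
With m₀=0, d₀=1 and mₖ₊₁ = dₖaₖ − mₖ, dₖ₊₁ = (n − mₖ₊₁²)/dₖ, aₖ₊₁ = ⌊(a₀+mₖ₊₁)/dₖ₊₁⌋:
  k=1: m=35, d=10, a=7
  k=2: m=35, d=1, a=70
d=1 and a=2a₀=70 at k=2, so the next step gives (m, d) = (35, 10) again — its k=1 value — and the period has length 2.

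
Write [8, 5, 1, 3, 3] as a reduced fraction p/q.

Fold from the inside: start with 3/1.
  3 + 1/3 = 10/3
  1 + 3/10 = 13/10
  5 + 10/13 = 75/13
  8 + 13/75 = 613/75

613/75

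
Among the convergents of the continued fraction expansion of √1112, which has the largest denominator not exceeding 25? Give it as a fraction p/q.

√1112 = [33; 2, 1, 7, 1, 2, 66, …] (period length 6).
Convergents:
  p_0/q_0 = 33/1
  p_1/q_1 = 67/2
  p_2/q_2 = 100/3
  p_3/q_3 = 767/23
  p_4/q_4 = 867/26
q_3 = 23 ≤ 25 < 26 = q_4, so the answer is 767/23.

767/23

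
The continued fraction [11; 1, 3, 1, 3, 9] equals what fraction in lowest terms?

Fold from the inside: start with 9/1.
  3 + 1/9 = 28/9
  1 + 9/28 = 37/28
  3 + 28/37 = 139/37
  1 + 37/139 = 176/139
  11 + 139/176 = 2075/176

2075/176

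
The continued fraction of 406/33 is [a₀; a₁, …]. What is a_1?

406 = 12·33 + 10   →  a_0 = 12
33 = 3·10 + 3   →  a_1 = 3

3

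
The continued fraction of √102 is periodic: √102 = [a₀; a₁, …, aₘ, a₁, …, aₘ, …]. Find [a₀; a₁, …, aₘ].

[10; 10, 20]

a₀ = ⌊√102⌋ = 10.
With m₀=0, d₀=1 and mₖ₊₁ = dₖaₖ − mₖ, dₖ₊₁ = (n − mₖ₊₁²)/dₖ, aₖ₊₁ = ⌊(a₀+mₖ₊₁)/dₖ₊₁⌋:
  k=1: m=10, d=2, a=10
  k=2: m=10, d=1, a=20
d=1 and a=2a₀=20 at k=2, so the next step gives (m, d) = (10, 2) again — its k=1 value — and the period has length 2.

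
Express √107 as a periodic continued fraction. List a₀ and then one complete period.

a₀ = ⌊√107⌋ = 10.

[10; 2, 1, 9, 1, 2, 20]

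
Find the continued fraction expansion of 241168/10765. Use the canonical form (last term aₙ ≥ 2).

241168 = 22×10765 + 4338
10765 = 2×4338 + 2089
4338 = 2×2089 + 160
2089 = 13×160 + 9
160 = 17×9 + 7
9 = 1×7 + 2
7 = 3×2 + 1
2 = 2×1 + 0  (stop)
So 241168/10765 = [22; 2, 2, 13, 17, 1, 3, 2].

[22; 2, 2, 13, 17, 1, 3, 2]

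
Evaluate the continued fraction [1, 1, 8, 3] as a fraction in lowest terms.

53/28

Fold from the inside: start with 3/1.
  8 + 1/3 = 25/3
  1 + 3/25 = 28/25
  1 + 25/28 = 53/28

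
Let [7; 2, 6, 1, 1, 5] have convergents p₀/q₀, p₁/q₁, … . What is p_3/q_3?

112/15

Using pₖ = aₖpₖ₋₁ + pₖ₋₂, qₖ = aₖqₖ₋₁ + qₖ₋₂ (with p₋₁=1, p₋₂=0, q₋₁=0, q₋₂=1):
  k=0: a=7, p=7, q=1
  k=1: a=2, p=15, q=2
  k=2: a=6, p=97, q=13
  k=3: a=1, p=112, q=15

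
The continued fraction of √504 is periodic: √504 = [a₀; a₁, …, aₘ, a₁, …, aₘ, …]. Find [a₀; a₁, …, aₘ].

[22; 2, 4, 2, 44]

a₀ = ⌊√504⌋ = 22.
With m₀=0, d₀=1 and mₖ₊₁ = dₖaₖ − mₖ, dₖ₊₁ = (n − mₖ₊₁²)/dₖ, aₖ₊₁ = ⌊(a₀+mₖ₊₁)/dₖ₊₁⌋:
  k=1: m=22, d=20, a=2
  k=2: m=18, d=9, a=4
  k=3: m=18, d=20, a=2
  k=4: m=22, d=1, a=44
d=1 and a=2a₀=44 at k=4, so the next step gives (m, d) = (22, 20) again — its k=1 value — and the period has length 4.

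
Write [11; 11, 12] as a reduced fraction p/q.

1475/133

Using pₖ = aₖpₖ₋₁ + pₖ₋₂ and qₖ = aₖqₖ₋₁ + qₖ₋₂:
  k=0: a=11, p=11, q=1
  k=1: a=11, p=122, q=11
  k=2: a=12, p=1475, q=133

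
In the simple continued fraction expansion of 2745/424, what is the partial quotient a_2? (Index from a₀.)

9

2745 = 6·424 + 201   →  a_0 = 6
424 = 2·201 + 22   →  a_1 = 2
201 = 9·22 + 3   →  a_2 = 9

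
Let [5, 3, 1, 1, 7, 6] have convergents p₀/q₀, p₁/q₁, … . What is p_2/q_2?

21/4

Using pₖ = aₖpₖ₋₁ + pₖ₋₂, qₖ = aₖqₖ₋₁ + qₖ₋₂ (with p₋₁=1, p₋₂=0, q₋₁=0, q₋₂=1):
  k=0: a=5, p=5, q=1
  k=1: a=3, p=16, q=3
  k=2: a=1, p=21, q=4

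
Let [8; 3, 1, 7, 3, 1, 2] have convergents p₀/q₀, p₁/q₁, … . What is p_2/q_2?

33/4

Using pₖ = aₖpₖ₋₁ + pₖ₋₂, qₖ = aₖqₖ₋₁ + qₖ₋₂ (with p₋₁=1, p₋₂=0, q₋₁=0, q₋₂=1):
  k=0: a=8, p=8, q=1
  k=1: a=3, p=25, q=3
  k=2: a=1, p=33, q=4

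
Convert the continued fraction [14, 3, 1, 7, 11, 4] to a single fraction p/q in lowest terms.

20118/1411

Using pₖ = aₖpₖ₋₁ + pₖ₋₂ and qₖ = aₖqₖ₋₁ + qₖ₋₂:
  k=0: a=14, p=14, q=1
  k=1: a=3, p=43, q=3
  k=2: a=1, p=57, q=4
  k=3: a=7, p=442, q=31
  k=4: a=11, p=4919, q=345
  k=5: a=4, p=20118, q=1411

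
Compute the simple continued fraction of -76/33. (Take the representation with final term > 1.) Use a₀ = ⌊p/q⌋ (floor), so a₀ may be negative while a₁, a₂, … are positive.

[-3; 1, 2, 3, 3]

-76 = -3×33 + 23
33 = 1×23 + 10
23 = 2×10 + 3
10 = 3×3 + 1
3 = 3×1 + 0  (stop)
So -76/33 = [-3; 1, 2, 3, 3].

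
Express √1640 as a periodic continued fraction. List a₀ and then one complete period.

[40; 2, 80]

a₀ = ⌊√1640⌋ = 40.
With m₀=0, d₀=1 and mₖ₊₁ = dₖaₖ − mₖ, dₖ₊₁ = (n − mₖ₊₁²)/dₖ, aₖ₊₁ = ⌊(a₀+mₖ₊₁)/dₖ₊₁⌋:
  k=1: m=40, d=40, a=2
  k=2: m=40, d=1, a=80
d=1 and a=2a₀=80 at k=2, so the next step gives (m, d) = (40, 40) again — its k=1 value — and the period has length 2.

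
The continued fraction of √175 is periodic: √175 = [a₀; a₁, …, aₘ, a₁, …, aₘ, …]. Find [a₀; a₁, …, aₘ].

[13; 4, 2, 1, 2, 4, 26]

a₀ = ⌊√175⌋ = 13.
With m₀=0, d₀=1 and mₖ₊₁ = dₖaₖ − mₖ, dₖ₊₁ = (n − mₖ₊₁²)/dₖ, aₖ₊₁ = ⌊(a₀+mₖ₊₁)/dₖ₊₁⌋:
  k=1: m=13, d=6, a=4
  k=2: m=11, d=9, a=2
  k=3: m=7, d=14, a=1
  k=4: m=7, d=9, a=2
  k=5: m=11, d=6, a=4
  k=6: m=13, d=1, a=26
d=1 and a=2a₀=26 at k=6, so the next step gives (m, d) = (13, 6) again — its k=1 value — and the period has length 6.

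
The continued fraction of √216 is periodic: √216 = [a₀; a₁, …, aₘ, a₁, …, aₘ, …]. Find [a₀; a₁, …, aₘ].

[14; 1, 2, 3, 2, 1, 28]

a₀ = ⌊√216⌋ = 14.
With m₀=0, d₀=1 and mₖ₊₁ = dₖaₖ − mₖ, dₖ₊₁ = (n − mₖ₊₁²)/dₖ, aₖ₊₁ = ⌊(a₀+mₖ₊₁)/dₖ₊₁⌋:
  k=1: m=14, d=20, a=1
  k=2: m=6, d=9, a=2
  k=3: m=12, d=8, a=3
  k=4: m=12, d=9, a=2
  k=5: m=6, d=20, a=1
  k=6: m=14, d=1, a=28
d=1 and a=2a₀=28 at k=6, so the next step gives (m, d) = (14, 20) again — its k=1 value — and the period has length 6.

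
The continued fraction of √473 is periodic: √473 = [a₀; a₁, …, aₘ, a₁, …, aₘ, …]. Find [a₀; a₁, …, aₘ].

a₀ = ⌊√473⌋ = 21.
With m₀=0, d₀=1 and mₖ₊₁ = dₖaₖ − mₖ, dₖ₊₁ = (n − mₖ₊₁²)/dₖ, aₖ₊₁ = ⌊(a₀+mₖ₊₁)/dₖ₊₁⌋:
  k=1: m=21, d=32, a=1
  k=2: m=11, d=11, a=2
  k=3: m=11, d=32, a=1
  k=4: m=21, d=1, a=42
d=1 and a=2a₀=42 at k=4, so the next step gives (m, d) = (21, 32) again — its k=1 value — and the period has length 4.

[21; 1, 2, 1, 42]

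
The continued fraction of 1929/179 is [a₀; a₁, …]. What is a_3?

1929 = 10·179 + 139   →  a_0 = 10
179 = 1·139 + 40   →  a_1 = 1
139 = 3·40 + 19   →  a_2 = 3
40 = 2·19 + 2   →  a_3 = 2

2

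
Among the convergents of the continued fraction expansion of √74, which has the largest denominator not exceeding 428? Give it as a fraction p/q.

2228/259

√74 = [8; 1, 1, 1, 1, 16, …] (period length 5).
Convergents:
  p_0/q_0 = 8/1
  p_1/q_1 = 9/1
  p_2/q_2 = 17/2
  p_3/q_3 = 26/3
  p_4/q_4 = 43/5
  p_5/q_5 = 714/83
  p_6/q_6 = 757/88
  p_7/q_7 = 1471/171
  p_8/q_8 = 2228/259
  p_9/q_9 = 3699/430
q_8 = 259 ≤ 428 < 430 = q_9, so the answer is 2228/259.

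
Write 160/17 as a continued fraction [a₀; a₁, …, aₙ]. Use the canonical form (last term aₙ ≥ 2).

[9; 2, 2, 3]

160 = 9·17 + 7
17 = 2·7 + 3
7 = 2·3 + 1
3 = 3·1 + 0  (stop)
So 160/17 = [9; 2, 2, 3].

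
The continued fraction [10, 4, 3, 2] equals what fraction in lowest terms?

Fold from the inside: start with 2/1.
  3 + 1/2 = 7/2
  4 + 2/7 = 30/7
  10 + 7/30 = 307/30

307/30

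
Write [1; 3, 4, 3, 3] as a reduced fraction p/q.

182/139

Using pₖ = aₖpₖ₋₁ + pₖ₋₂ and qₖ = aₖqₖ₋₁ + qₖ₋₂:
  k=0: a=1, p=1, q=1
  k=1: a=3, p=4, q=3
  k=2: a=4, p=17, q=13
  k=3: a=3, p=55, q=42
  k=4: a=3, p=182, q=139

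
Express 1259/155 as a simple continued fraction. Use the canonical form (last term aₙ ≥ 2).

1259 = 8*155 + 19
155 = 8*19 + 3
19 = 6*3 + 1
3 = 3*1 + 0  (stop)
So 1259/155 = [8; 8, 6, 3].

[8; 8, 6, 3]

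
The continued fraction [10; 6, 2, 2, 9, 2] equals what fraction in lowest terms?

Using pₖ = aₖpₖ₋₁ + pₖ₋₂ and qₖ = aₖqₖ₋₁ + qₖ₋₂:
  k=0: a=10, p=10, q=1
  k=1: a=6, p=61, q=6
  k=2: a=2, p=132, q=13
  k=3: a=2, p=325, q=32
  k=4: a=9, p=3057, q=301
  k=5: a=2, p=6439, q=634

6439/634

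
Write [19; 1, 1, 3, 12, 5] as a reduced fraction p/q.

8552/437

Using pₖ = aₖpₖ₋₁ + pₖ₋₂ and qₖ = aₖqₖ₋₁ + qₖ₋₂:
  k=0: a=19, p=19, q=1
  k=1: a=1, p=20, q=1
  k=2: a=1, p=39, q=2
  k=3: a=3, p=137, q=7
  k=4: a=12, p=1683, q=86
  k=5: a=5, p=8552, q=437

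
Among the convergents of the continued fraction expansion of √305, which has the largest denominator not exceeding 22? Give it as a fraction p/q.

227/13

√305 = [17; 2, 6, 2, 34, …] (period length 4).
Convergents:
  p_0/q_0 = 17/1
  p_1/q_1 = 35/2
  p_2/q_2 = 227/13
  p_3/q_3 = 489/28
q_2 = 13 ≤ 22 < 28 = q_3, so the answer is 227/13.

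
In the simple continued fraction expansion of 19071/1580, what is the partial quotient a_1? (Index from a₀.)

14

19071 = 12·1580 + 111   →  a_0 = 12
1580 = 14·111 + 26   →  a_1 = 14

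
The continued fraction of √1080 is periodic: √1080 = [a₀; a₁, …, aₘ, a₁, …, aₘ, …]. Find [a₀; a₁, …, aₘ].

a₀ = ⌊√1080⌋ = 32.

[32; 1, 6, 3, 6, 1, 64]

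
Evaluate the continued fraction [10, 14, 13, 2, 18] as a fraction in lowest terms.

Fold from the inside: start with 18/1.
  2 + 1/18 = 37/18
  13 + 18/37 = 499/37
  14 + 37/499 = 7023/499
  10 + 499/7023 = 70729/7023

70729/7023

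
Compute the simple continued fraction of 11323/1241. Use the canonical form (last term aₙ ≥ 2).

11323 = 9·1241 + 154
1241 = 8·154 + 9
154 = 17·9 + 1
9 = 9·1 + 0  (stop)
So 11323/1241 = [9; 8, 17, 9].

[9; 8, 17, 9]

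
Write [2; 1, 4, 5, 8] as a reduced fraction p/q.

598/213

Fold from the inside: start with 8/1.
  5 + 1/8 = 41/8
  4 + 8/41 = 172/41
  1 + 41/172 = 213/172
  2 + 172/213 = 598/213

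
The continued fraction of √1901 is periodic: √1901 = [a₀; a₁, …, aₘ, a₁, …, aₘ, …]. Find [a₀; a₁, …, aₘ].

[43; 1, 1, 1, 1, 86]

a₀ = ⌊√1901⌋ = 43.
With m₀=0, d₀=1 and mₖ₊₁ = dₖaₖ − mₖ, dₖ₊₁ = (n − mₖ₊₁²)/dₖ, aₖ₊₁ = ⌊(a₀+mₖ₊₁)/dₖ₊₁⌋:
  k=1: m=43, d=52, a=1
  k=2: m=9, d=35, a=1
  k=3: m=26, d=35, a=1
  k=4: m=9, d=52, a=1
  k=5: m=43, d=1, a=86
d=1 and a=2a₀=86 at k=5, so the next step gives (m, d) = (43, 52) again — its k=1 value — and the period has length 5.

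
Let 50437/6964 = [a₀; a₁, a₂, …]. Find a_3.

50437 = 7·6964 + 1689   →  a_0 = 7
6964 = 4·1689 + 208   →  a_1 = 4
1689 = 8·208 + 25   →  a_2 = 8
208 = 8·25 + 8   →  a_3 = 8

8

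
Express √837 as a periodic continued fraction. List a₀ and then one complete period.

[28; 1, 13, 2, 13, 1, 56]

a₀ = ⌊√837⌋ = 28.
With m₀=0, d₀=1 and mₖ₊₁ = dₖaₖ − mₖ, dₖ₊₁ = (n − mₖ₊₁²)/dₖ, aₖ₊₁ = ⌊(a₀+mₖ₊₁)/dₖ₊₁⌋:
  k=1: m=28, d=53, a=1
  k=2: m=25, d=4, a=13
  k=3: m=27, d=27, a=2
  k=4: m=27, d=4, a=13
  k=5: m=25, d=53, a=1
  k=6: m=28, d=1, a=56
d=1 and a=2a₀=56 at k=6, so the next step gives (m, d) = (28, 53) again — its k=1 value — and the period has length 6.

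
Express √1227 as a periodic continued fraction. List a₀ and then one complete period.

[35; 35, 70]

a₀ = ⌊√1227⌋ = 35.
With m₀=0, d₀=1 and mₖ₊₁ = dₖaₖ − mₖ, dₖ₊₁ = (n − mₖ₊₁²)/dₖ, aₖ₊₁ = ⌊(a₀+mₖ₊₁)/dₖ₊₁⌋:
  k=1: m=35, d=2, a=35
  k=2: m=35, d=1, a=70
d=1 and a=2a₀=70 at k=2, so the next step gives (m, d) = (35, 2) again — its k=1 value — and the period has length 2.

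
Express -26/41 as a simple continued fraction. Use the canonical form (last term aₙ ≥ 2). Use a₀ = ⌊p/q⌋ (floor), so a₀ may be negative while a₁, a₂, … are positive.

-26 = -1·41 + 15
41 = 2·15 + 11
15 = 1·11 + 4
11 = 2·4 + 3
4 = 1·3 + 1
3 = 3·1 + 0  (stop)
So -26/41 = [-1; 2, 1, 2, 1, 3].

[-1; 2, 1, 2, 1, 3]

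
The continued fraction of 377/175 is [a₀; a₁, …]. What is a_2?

377 = 2·175 + 27   →  a_0 = 2
175 = 6·27 + 13   →  a_1 = 6
27 = 2·13 + 1   →  a_2 = 2

2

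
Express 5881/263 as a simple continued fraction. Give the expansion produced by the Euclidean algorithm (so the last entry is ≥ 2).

[22; 2, 1, 3, 3, 7]

5881 = 22×263 + 95
263 = 2×95 + 73
95 = 1×73 + 22
73 = 3×22 + 7
22 = 3×7 + 1
7 = 7×1 + 0  (stop)
So 5881/263 = [22; 2, 1, 3, 3, 7].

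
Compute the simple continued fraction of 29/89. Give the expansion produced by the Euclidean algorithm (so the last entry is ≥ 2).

[0; 3, 14, 2]

29 = 0*89 + 29
89 = 3*29 + 2
29 = 14*2 + 1
2 = 2*1 + 0  (stop)
So 29/89 = [0; 3, 14, 2].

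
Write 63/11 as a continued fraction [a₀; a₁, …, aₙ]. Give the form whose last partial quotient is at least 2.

63 = 5·11 + 8
11 = 1·8 + 3
8 = 2·3 + 2
3 = 1·2 + 1
2 = 2·1 + 0  (stop)
So 63/11 = [5; 1, 2, 1, 2].

[5; 1, 2, 1, 2]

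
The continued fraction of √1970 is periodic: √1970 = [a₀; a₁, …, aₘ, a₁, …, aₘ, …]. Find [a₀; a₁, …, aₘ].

[44; 2, 1, 1, 2, 88]

a₀ = ⌊√1970⌋ = 44.
With m₀=0, d₀=1 and mₖ₊₁ = dₖaₖ − mₖ, dₖ₊₁ = (n − mₖ₊₁²)/dₖ, aₖ₊₁ = ⌊(a₀+mₖ₊₁)/dₖ₊₁⌋:
  k=1: m=44, d=34, a=2
  k=2: m=24, d=41, a=1
  k=3: m=17, d=41, a=1
  k=4: m=24, d=34, a=2
  k=5: m=44, d=1, a=88
d=1 and a=2a₀=88 at k=5, so the next step gives (m, d) = (44, 34) again — its k=1 value — and the period has length 5.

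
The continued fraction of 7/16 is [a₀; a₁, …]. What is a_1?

7 = 0·16 + 7   →  a_0 = 0
16 = 2·7 + 2   →  a_1 = 2

2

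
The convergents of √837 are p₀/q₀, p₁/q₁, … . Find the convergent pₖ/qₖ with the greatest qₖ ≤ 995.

12151/420

√837 = [28; 1, 13, 2, 13, 1, 56, …] (period length 6).
Convergents:
  p_0/q_0 = 28/1
  p_1/q_1 = 29/1
  p_2/q_2 = 405/14
  p_3/q_3 = 839/29
  p_4/q_4 = 11312/391
  p_5/q_5 = 12151/420
  p_6/q_6 = 691768/23911
q_5 = 420 ≤ 995 < 23911 = q_6, so the answer is 12151/420.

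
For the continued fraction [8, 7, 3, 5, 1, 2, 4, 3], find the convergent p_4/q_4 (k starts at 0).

1131/139

Using pₖ = aₖpₖ₋₁ + pₖ₋₂, qₖ = aₖqₖ₋₁ + qₖ₋₂ (with p₋₁=1, p₋₂=0, q₋₁=0, q₋₂=1):
  k=0: a=8, p=8, q=1
  k=1: a=7, p=57, q=7
  k=2: a=3, p=179, q=22
  k=3: a=5, p=952, q=117
  k=4: a=1, p=1131, q=139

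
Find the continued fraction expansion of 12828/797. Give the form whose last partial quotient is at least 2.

[16; 10, 2, 18, 2]

12828 = 16×797 + 76
797 = 10×76 + 37
76 = 2×37 + 2
37 = 18×2 + 1
2 = 2×1 + 0  (stop)
So 12828/797 = [16; 10, 2, 18, 2].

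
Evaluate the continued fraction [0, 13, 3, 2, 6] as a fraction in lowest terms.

45/598

Fold from the inside: start with 6/1.
  2 + 1/6 = 13/6
  3 + 6/13 = 45/13
  13 + 13/45 = 598/45
  0 + 45/598 = 45/598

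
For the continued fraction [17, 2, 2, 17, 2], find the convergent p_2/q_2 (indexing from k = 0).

Using pₖ = aₖpₖ₋₁ + pₖ₋₂, qₖ = aₖqₖ₋₁ + qₖ₋₂ (with p₋₁=1, p₋₂=0, q₋₁=0, q₋₂=1):
  k=0: a=17, p=17, q=1
  k=1: a=2, p=35, q=2
  k=2: a=2, p=87, q=5

87/5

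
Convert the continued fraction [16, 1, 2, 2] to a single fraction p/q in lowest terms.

Fold from the inside: start with 2/1.
  2 + 1/2 = 5/2
  1 + 2/5 = 7/5
  16 + 5/7 = 117/7

117/7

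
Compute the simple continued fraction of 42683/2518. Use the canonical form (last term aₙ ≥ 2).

42683 = 16·2518 + 2395
2518 = 1·2395 + 123
2395 = 19·123 + 58
123 = 2·58 + 7
58 = 8·7 + 2
7 = 3·2 + 1
2 = 2·1 + 0  (stop)
So 42683/2518 = [16; 1, 19, 2, 8, 3, 2].

[16; 1, 19, 2, 8, 3, 2]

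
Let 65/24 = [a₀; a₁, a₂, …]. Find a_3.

65 = 2·24 + 17   →  a_0 = 2
24 = 1·17 + 7   →  a_1 = 1
17 = 2·7 + 3   →  a_2 = 2
7 = 2·3 + 1   →  a_3 = 2

2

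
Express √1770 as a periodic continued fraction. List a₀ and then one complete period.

[42; 14, 84]

a₀ = ⌊√1770⌋ = 42.
With m₀=0, d₀=1 and mₖ₊₁ = dₖaₖ − mₖ, dₖ₊₁ = (n − mₖ₊₁²)/dₖ, aₖ₊₁ = ⌊(a₀+mₖ₊₁)/dₖ₊₁⌋:
  k=1: m=42, d=6, a=14
  k=2: m=42, d=1, a=84
d=1 and a=2a₀=84 at k=2, so the next step gives (m, d) = (42, 6) again — its k=1 value — and the period has length 2.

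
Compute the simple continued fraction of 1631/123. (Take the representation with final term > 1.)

1631 = 13×123 + 32
123 = 3×32 + 27
32 = 1×27 + 5
27 = 5×5 + 2
5 = 2×2 + 1
2 = 2×1 + 0  (stop)
So 1631/123 = [13; 3, 1, 5, 2, 2].

[13; 3, 1, 5, 2, 2]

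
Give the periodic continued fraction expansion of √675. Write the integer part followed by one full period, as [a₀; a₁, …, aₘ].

[25; 1, 50]

a₀ = ⌊√675⌋ = 25.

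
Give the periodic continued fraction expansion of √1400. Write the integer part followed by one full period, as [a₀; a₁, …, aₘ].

[37; 2, 2, 2, 74]

a₀ = ⌊√1400⌋ = 37.
With m₀=0, d₀=1 and mₖ₊₁ = dₖaₖ − mₖ, dₖ₊₁ = (n − mₖ₊₁²)/dₖ, aₖ₊₁ = ⌊(a₀+mₖ₊₁)/dₖ₊₁⌋:
  k=1: m=37, d=31, a=2
  k=2: m=25, d=25, a=2
  k=3: m=25, d=31, a=2
  k=4: m=37, d=1, a=74
d=1 and a=2a₀=74 at k=4, so the next step gives (m, d) = (37, 31) again — its k=1 value — and the period has length 4.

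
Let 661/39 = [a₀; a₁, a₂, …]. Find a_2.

18

661 = 16·39 + 37   →  a_0 = 16
39 = 1·37 + 2   →  a_1 = 1
37 = 18·2 + 1   →  a_2 = 18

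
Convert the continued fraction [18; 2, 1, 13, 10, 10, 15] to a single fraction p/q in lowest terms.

Fold from the inside: start with 15/1.
  10 + 1/15 = 151/15
  10 + 15/151 = 1525/151
  13 + 151/1525 = 19976/1525
  1 + 1525/19976 = 21501/19976
  2 + 19976/21501 = 62978/21501
  18 + 21501/62978 = 1155105/62978

1155105/62978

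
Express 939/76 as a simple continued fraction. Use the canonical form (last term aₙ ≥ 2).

[12; 2, 1, 4, 2, 2]

939 = 12·76 + 27
76 = 2·27 + 22
27 = 1·22 + 5
22 = 4·5 + 2
5 = 2·2 + 1
2 = 2·1 + 0  (stop)
So 939/76 = [12; 2, 1, 4, 2, 2].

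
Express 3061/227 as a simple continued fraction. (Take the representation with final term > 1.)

3061 = 13×227 + 110
227 = 2×110 + 7
110 = 15×7 + 5
7 = 1×5 + 2
5 = 2×2 + 1
2 = 2×1 + 0  (stop)
So 3061/227 = [13; 2, 15, 1, 2, 2].

[13; 2, 15, 1, 2, 2]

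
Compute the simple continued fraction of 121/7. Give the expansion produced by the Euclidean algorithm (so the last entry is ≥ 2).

121 = 17·7 + 2
7 = 3·2 + 1
2 = 2·1 + 0  (stop)
So 121/7 = [17; 3, 2].

[17; 3, 2]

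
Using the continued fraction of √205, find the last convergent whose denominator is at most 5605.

39689/2772

√205 = [14; 3, 6, 1, 4, 1, 6, 3, 28, …] (period length 8).
Convergents:
  p_0/q_0 = 14/1
  p_1/q_1 = 43/3
  p_2/q_2 = 272/19
  p_3/q_3 = 315/22
  p_4/q_4 = 1532/107
  p_5/q_5 = 1847/129
  p_6/q_6 = 12614/881
  p_7/q_7 = 39689/2772
  p_8/q_8 = 1123906/78497
q_7 = 2772 ≤ 5605 < 78497 = q_8, so the answer is 39689/2772.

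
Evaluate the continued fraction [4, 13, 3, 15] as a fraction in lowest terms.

2498/613

Using pₖ = aₖpₖ₋₁ + pₖ₋₂ and qₖ = aₖqₖ₋₁ + qₖ₋₂:
  k=0: a=4, p=4, q=1
  k=1: a=13, p=53, q=13
  k=2: a=3, p=163, q=40
  k=3: a=15, p=2498, q=613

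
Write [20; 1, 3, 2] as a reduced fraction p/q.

Fold from the inside: start with 2/1.
  3 + 1/2 = 7/2
  1 + 2/7 = 9/7
  20 + 7/9 = 187/9

187/9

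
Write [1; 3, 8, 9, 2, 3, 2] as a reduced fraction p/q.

Using pₖ = aₖpₖ₋₁ + pₖ₋₂ and qₖ = aₖqₖ₋₁ + qₖ₋₂:
  k=0: a=1, p=1, q=1
  k=1: a=3, p=4, q=3
  k=2: a=8, p=33, q=25
  k=3: a=9, p=301, q=228
  k=4: a=2, p=635, q=481
  k=5: a=3, p=2206, q=1671
  k=6: a=2, p=5047, q=3823

5047/3823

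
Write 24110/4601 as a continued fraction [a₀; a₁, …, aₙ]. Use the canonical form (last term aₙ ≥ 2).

24110 = 5×4601 + 1105
4601 = 4×1105 + 181
1105 = 6×181 + 19
181 = 9×19 + 10
19 = 1×10 + 9
10 = 1×9 + 1
9 = 9×1 + 0  (stop)
So 24110/4601 = [5; 4, 6, 9, 1, 1, 9].

[5; 4, 6, 9, 1, 1, 9]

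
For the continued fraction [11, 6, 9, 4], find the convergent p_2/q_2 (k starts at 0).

Using pₖ = aₖpₖ₋₁ + pₖ₋₂, qₖ = aₖqₖ₋₁ + qₖ₋₂ (with p₋₁=1, p₋₂=0, q₋₁=0, q₋₂=1):
  k=0: a=11, p=11, q=1
  k=1: a=6, p=67, q=6
  k=2: a=9, p=614, q=55

614/55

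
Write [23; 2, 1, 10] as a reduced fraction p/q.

747/32

Using pₖ = aₖpₖ₋₁ + pₖ₋₂ and qₖ = aₖqₖ₋₁ + qₖ₋₂:
  k=0: a=23, p=23, q=1
  k=1: a=2, p=47, q=2
  k=2: a=1, p=70, q=3
  k=3: a=10, p=747, q=32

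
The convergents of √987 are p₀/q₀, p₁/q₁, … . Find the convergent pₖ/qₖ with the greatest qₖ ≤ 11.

√987 = [31; 2, 2, 2, 62, …] (period length 4).
Convergents:
  p_0/q_0 = 31/1
  p_1/q_1 = 63/2
  p_2/q_2 = 157/5
  p_3/q_3 = 377/12
q_2 = 5 ≤ 11 < 12 = q_3, so the answer is 157/5.

157/5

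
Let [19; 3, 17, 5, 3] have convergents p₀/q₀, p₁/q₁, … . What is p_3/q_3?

5083/263

Using pₖ = aₖpₖ₋₁ + pₖ₋₂, qₖ = aₖqₖ₋₁ + qₖ₋₂ (with p₋₁=1, p₋₂=0, q₋₁=0, q₋₂=1):
  k=0: a=19, p=19, q=1
  k=1: a=3, p=58, q=3
  k=2: a=17, p=1005, q=52
  k=3: a=5, p=5083, q=263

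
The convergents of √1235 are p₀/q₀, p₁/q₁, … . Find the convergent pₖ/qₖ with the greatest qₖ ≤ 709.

√1235 = [35; 7, 70, …] (period length 2).
Convergents:
  p_0/q_0 = 35/1
  p_1/q_1 = 246/7
  p_2/q_2 = 17255/491
  p_3/q_3 = 121031/3444
q_2 = 491 ≤ 709 < 3444 = q_3, so the answer is 17255/491.

17255/491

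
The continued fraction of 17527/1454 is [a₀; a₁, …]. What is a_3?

17527 = 12·1454 + 79   →  a_0 = 12
1454 = 18·79 + 32   →  a_1 = 18
79 = 2·32 + 15   →  a_2 = 2
32 = 2·15 + 2   →  a_3 = 2

2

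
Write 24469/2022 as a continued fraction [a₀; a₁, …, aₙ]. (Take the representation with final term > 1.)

24469 = 12×2022 + 205
2022 = 9×205 + 177
205 = 1×177 + 28
177 = 6×28 + 9
28 = 3×9 + 1
9 = 9×1 + 0  (stop)
So 24469/2022 = [12; 9, 1, 6, 3, 9].

[12; 9, 1, 6, 3, 9]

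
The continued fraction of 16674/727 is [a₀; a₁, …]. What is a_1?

1

16674 = 22·727 + 680   →  a_0 = 22
727 = 1·680 + 47   →  a_1 = 1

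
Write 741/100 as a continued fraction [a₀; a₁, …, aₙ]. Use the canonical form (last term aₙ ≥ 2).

741 = 7×100 + 41
100 = 2×41 + 18
41 = 2×18 + 5
18 = 3×5 + 3
5 = 1×3 + 2
3 = 1×2 + 1
2 = 2×1 + 0  (stop)
So 741/100 = [7; 2, 2, 3, 1, 1, 2].

[7; 2, 2, 3, 1, 1, 2]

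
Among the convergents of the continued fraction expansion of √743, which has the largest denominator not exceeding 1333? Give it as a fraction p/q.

√743 = [27; 3, 1, 7, 27, 7, 1, 3, 54, …] (period length 8).
Convergents:
  p_0/q_0 = 27/1
  p_1/q_1 = 82/3
  p_2/q_2 = 109/4
  p_3/q_3 = 845/31
  p_4/q_4 = 22924/841
  p_5/q_5 = 161313/5918
q_4 = 841 ≤ 1333 < 5918 = q_5, so the answer is 22924/841.

22924/841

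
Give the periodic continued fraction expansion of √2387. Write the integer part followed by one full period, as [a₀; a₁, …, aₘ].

a₀ = ⌊√2387⌋ = 48.

[48; 1, 5, 1, 96]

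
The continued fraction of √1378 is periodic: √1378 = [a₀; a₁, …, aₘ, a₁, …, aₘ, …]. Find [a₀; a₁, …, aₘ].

a₀ = ⌊√1378⌋ = 37.

[37; 8, 4, 4, 8, 74]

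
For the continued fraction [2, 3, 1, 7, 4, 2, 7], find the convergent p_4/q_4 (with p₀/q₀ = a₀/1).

289/128

Using pₖ = aₖpₖ₋₁ + pₖ₋₂, qₖ = aₖqₖ₋₁ + qₖ₋₂ (with p₋₁=1, p₋₂=0, q₋₁=0, q₋₂=1):
  k=0: a=2, p=2, q=1
  k=1: a=3, p=7, q=3
  k=2: a=1, p=9, q=4
  k=3: a=7, p=70, q=31
  k=4: a=4, p=289, q=128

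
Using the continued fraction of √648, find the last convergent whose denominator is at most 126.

√648 = [25; 2, 5, 6, 5, 2, 50, …] (period length 6).
Convergents:
  p_0/q_0 = 25/1
  p_1/q_1 = 51/2
  p_2/q_2 = 280/11
  p_3/q_3 = 1731/68
  p_4/q_4 = 8935/351
q_3 = 68 ≤ 126 < 351 = q_4, so the answer is 1731/68.

1731/68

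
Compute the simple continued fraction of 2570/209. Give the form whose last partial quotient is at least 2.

[12; 3, 2, 1, 2, 3, 2]

2570 = 12*209 + 62
209 = 3*62 + 23
62 = 2*23 + 16
23 = 1*16 + 7
16 = 2*7 + 2
7 = 3*2 + 1
2 = 2*1 + 0  (stop)
So 2570/209 = [12; 3, 2, 1, 2, 3, 2].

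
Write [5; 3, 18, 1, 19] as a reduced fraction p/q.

6164/1157

Using pₖ = aₖpₖ₋₁ + pₖ₋₂ and qₖ = aₖqₖ₋₁ + qₖ₋₂:
  k=0: a=5, p=5, q=1
  k=1: a=3, p=16, q=3
  k=2: a=18, p=293, q=55
  k=3: a=1, p=309, q=58
  k=4: a=19, p=6164, q=1157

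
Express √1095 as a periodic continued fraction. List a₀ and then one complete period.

a₀ = ⌊√1095⌋ = 33.
With m₀=0, d₀=1 and mₖ₊₁ = dₖaₖ − mₖ, dₖ₊₁ = (n − mₖ₊₁²)/dₖ, aₖ₊₁ = ⌊(a₀+mₖ₊₁)/dₖ₊₁⌋:
  k=1: m=33, d=6, a=11
  k=2: m=33, d=1, a=66
d=1 and a=2a₀=66 at k=2, so the next step gives (m, d) = (33, 6) again — its k=1 value — and the period has length 2.

[33; 11, 66]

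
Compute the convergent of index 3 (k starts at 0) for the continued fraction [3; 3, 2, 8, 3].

194/59

Using pₖ = aₖpₖ₋₁ + pₖ₋₂, qₖ = aₖqₖ₋₁ + qₖ₋₂ (with p₋₁=1, p₋₂=0, q₋₁=0, q₋₂=1):
  k=0: a=3, p=3, q=1
  k=1: a=3, p=10, q=3
  k=2: a=2, p=23, q=7
  k=3: a=8, p=194, q=59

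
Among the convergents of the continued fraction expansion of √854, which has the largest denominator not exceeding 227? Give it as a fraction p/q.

√854 = [29; 4, 2, 11, 4, 11, 2, 4, 58, …] (period length 8).
Convergents:
  p_0/q_0 = 29/1
  p_1/q_1 = 117/4
  p_2/q_2 = 263/9
  p_3/q_3 = 3010/103
  p_4/q_4 = 12303/421
q_3 = 103 ≤ 227 < 421 = q_4, so the answer is 3010/103.

3010/103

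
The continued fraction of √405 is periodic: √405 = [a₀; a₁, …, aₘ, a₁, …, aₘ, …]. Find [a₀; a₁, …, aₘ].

a₀ = ⌊√405⌋ = 20.
With m₀=0, d₀=1 and mₖ₊₁ = dₖaₖ − mₖ, dₖ₊₁ = (n − mₖ₊₁²)/dₖ, aₖ₊₁ = ⌊(a₀+mₖ₊₁)/dₖ₊₁⌋:
  k=1: m=20, d=5, a=8
  k=2: m=20, d=1, a=40
d=1 and a=2a₀=40 at k=2, so the next step gives (m, d) = (20, 5) again — its k=1 value — and the period has length 2.

[20; 8, 40]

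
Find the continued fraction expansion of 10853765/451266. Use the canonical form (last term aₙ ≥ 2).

[24; 19, 3, 3, 18, 9, 14]

10853765 = 24*451266 + 23381
451266 = 19*23381 + 7027
23381 = 3*7027 + 2300
7027 = 3*2300 + 127
2300 = 18*127 + 14
127 = 9*14 + 1
14 = 14*1 + 0  (stop)
So 10853765/451266 = [24; 19, 3, 3, 18, 9, 14].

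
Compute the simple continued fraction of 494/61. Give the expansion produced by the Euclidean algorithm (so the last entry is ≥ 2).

[8; 10, 6]

494 = 8×61 + 6
61 = 10×6 + 1
6 = 6×1 + 0  (stop)
So 494/61 = [8; 10, 6].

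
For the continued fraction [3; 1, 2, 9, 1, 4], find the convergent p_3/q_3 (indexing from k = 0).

103/28

Using pₖ = aₖpₖ₋₁ + pₖ₋₂, qₖ = aₖqₖ₋₁ + qₖ₋₂ (with p₋₁=1, p₋₂=0, q₋₁=0, q₋₂=1):
  k=0: a=3, p=3, q=1
  k=1: a=1, p=4, q=1
  k=2: a=2, p=11, q=3
  k=3: a=9, p=103, q=28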